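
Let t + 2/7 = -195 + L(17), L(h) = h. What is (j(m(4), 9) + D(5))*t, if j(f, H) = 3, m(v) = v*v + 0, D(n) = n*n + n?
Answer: -41184/7 ≈ -5883.4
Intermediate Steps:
D(n) = n + n² (D(n) = n² + n = n + n²)
t = -1248/7 (t = -2/7 + (-195 + 17) = -2/7 - 178 = -1248/7 ≈ -178.29)
m(v) = v² (m(v) = v² + 0 = v²)
(j(m(4), 9) + D(5))*t = (3 + 5*(1 + 5))*(-1248/7) = (3 + 5*6)*(-1248/7) = (3 + 30)*(-1248/7) = 33*(-1248/7) = -41184/7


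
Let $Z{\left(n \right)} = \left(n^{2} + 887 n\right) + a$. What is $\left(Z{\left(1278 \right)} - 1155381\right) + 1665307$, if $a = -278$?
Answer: $3276518$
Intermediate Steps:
$Z{\left(n \right)} = -278 + n^{2} + 887 n$ ($Z{\left(n \right)} = \left(n^{2} + 887 n\right) - 278 = -278 + n^{2} + 887 n$)
$\left(Z{\left(1278 \right)} - 1155381\right) + 1665307 = \left(\left(-278 + 1278^{2} + 887 \cdot 1278\right) - 1155381\right) + 1665307 = \left(\left(-278 + 1633284 + 1133586\right) - 1155381\right) + 1665307 = \left(2766592 - 1155381\right) + 1665307 = 1611211 + 1665307 = 3276518$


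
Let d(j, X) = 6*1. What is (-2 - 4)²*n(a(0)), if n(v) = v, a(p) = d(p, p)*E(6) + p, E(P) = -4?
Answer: -864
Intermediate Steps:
d(j, X) = 6
a(p) = -24 + p (a(p) = 6*(-4) + p = -24 + p)
(-2 - 4)²*n(a(0)) = (-2 - 4)²*(-24 + 0) = (-6)²*(-24) = 36*(-24) = -864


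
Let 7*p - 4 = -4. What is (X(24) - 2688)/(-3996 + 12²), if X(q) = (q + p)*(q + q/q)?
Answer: 58/107 ≈ 0.54206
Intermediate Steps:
p = 0 (p = 4/7 + (⅐)*(-4) = 4/7 - 4/7 = 0)
X(q) = q*(1 + q) (X(q) = (q + 0)*(q + q/q) = q*(q + 1) = q*(1 + q))
(X(24) - 2688)/(-3996 + 12²) = (24*(1 + 24) - 2688)/(-3996 + 12²) = (24*25 - 2688)/(-3996 + 144) = (600 - 2688)/(-3852) = -2088*(-1/3852) = 58/107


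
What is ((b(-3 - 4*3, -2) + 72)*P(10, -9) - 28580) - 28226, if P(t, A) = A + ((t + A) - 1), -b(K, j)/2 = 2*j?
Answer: -57526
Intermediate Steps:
b(K, j) = -4*j
P(t, A) = -1 + t + 2*A (P(t, A) = A + ((A + t) - 1) = A + (-1 + A + t) = -1 + t + 2*A)
((b(-3 - 4*3, -2) + 72)*P(10, -9) - 28580) - 28226 = ((-4*(-2) + 72)*(-1 + 10 + 2*(-9)) - 28580) - 28226 = ((8 + 72)*(-1 + 10 - 18) - 28580) - 28226 = (80*(-9) - 28580) - 28226 = (-720 - 28580) - 28226 = -29300 - 28226 = -57526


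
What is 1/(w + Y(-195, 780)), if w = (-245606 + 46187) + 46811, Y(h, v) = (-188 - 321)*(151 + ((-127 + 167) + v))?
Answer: -1/646847 ≈ -1.5460e-6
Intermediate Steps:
Y(h, v) = -97219 - 509*v (Y(h, v) = -509*(151 + (40 + v)) = -509*(191 + v) = -97219 - 509*v)
w = -152608 (w = -199419 + 46811 = -152608)
1/(w + Y(-195, 780)) = 1/(-152608 + (-97219 - 509*780)) = 1/(-152608 + (-97219 - 397020)) = 1/(-152608 - 494239) = 1/(-646847) = -1/646847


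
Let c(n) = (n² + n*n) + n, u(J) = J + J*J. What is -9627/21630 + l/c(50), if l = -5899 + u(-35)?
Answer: -2507867/1820525 ≈ -1.3776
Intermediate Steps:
u(J) = J + J²
c(n) = n + 2*n² (c(n) = (n² + n²) + n = 2*n² + n = n + 2*n²)
l = -4709 (l = -5899 - 35*(1 - 35) = -5899 - 35*(-34) = -5899 + 1190 = -4709)
-9627/21630 + l/c(50) = -9627/21630 - 4709*1/(50*(1 + 2*50)) = -9627*1/21630 - 4709*1/(50*(1 + 100)) = -3209/7210 - 4709/(50*101) = -3209/7210 - 4709/5050 = -2507867/1820525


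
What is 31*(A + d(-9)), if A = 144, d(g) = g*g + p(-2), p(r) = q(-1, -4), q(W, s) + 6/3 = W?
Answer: 6882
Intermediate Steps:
q(W, s) = -2 + W
p(r) = -3 (p(r) = -2 - 1 = -3)
d(g) = -3 + g² (d(g) = g*g - 3 = g² - 3 = -3 + g²)
31*(A + d(-9)) = 31*(144 + (-3 + (-9)²)) = 31*(144 + (-3 + 81)) = 31*(144 + 78) = 31*222 = 6882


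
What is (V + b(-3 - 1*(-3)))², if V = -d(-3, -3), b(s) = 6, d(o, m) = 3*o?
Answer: 225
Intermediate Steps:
V = 9 (V = -3*(-3) = -1*(-9) = 9)
(V + b(-3 - 1*(-3)))² = (9 + 6)² = 15² = 225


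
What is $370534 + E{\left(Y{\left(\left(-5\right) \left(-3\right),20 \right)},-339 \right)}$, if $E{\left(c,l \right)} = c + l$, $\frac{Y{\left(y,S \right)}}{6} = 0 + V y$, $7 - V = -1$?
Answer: $370915$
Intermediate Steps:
$V = 8$ ($V = 7 - -1 = 7 + 1 = 8$)
$Y{\left(y,S \right)} = 48 y$ ($Y{\left(y,S \right)} = 6 \left(0 + 8 y\right) = 6 \cdot 8 y = 48 y$)
$370534 + E{\left(Y{\left(\left(-5\right) \left(-3\right),20 \right)},-339 \right)} = 370534 - \left(339 - 48 \left(\left(-5\right) \left(-3\right)\right)\right) = 370534 + \left(48 \cdot 15 - 339\right) = 370534 + \left(720 - 339\right) = 370534 + 381 = 370915$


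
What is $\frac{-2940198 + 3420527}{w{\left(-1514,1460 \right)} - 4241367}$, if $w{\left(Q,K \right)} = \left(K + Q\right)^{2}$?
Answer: $- \frac{480329}{4238451} \approx -0.11333$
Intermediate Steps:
$\frac{-2940198 + 3420527}{w{\left(-1514,1460 \right)} - 4241367} = \frac{-2940198 + 3420527}{\left(1460 - 1514\right)^{2} - 4241367} = \frac{480329}{\left(-54\right)^{2} - 4241367} = \frac{480329}{2916 - 4241367} = \frac{480329}{-4238451} = 480329 \left(- \frac{1}{4238451}\right) = - \frac{480329}{4238451}$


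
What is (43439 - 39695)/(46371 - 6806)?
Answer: 3744/39565 ≈ 0.094629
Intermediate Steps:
(43439 - 39695)/(46371 - 6806) = 3744/39565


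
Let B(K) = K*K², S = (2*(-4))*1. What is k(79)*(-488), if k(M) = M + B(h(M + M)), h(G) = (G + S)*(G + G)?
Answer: -51970254912038552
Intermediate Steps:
S = -8 (S = -8*1 = -8)
h(G) = 2*G*(-8 + G) (h(G) = (G - 8)*(G + G) = (-8 + G)*(2*G) = 2*G*(-8 + G))
B(K) = K³
k(M) = M + 64*M³*(-8 + 2*M)³ (k(M) = M + (2*(M + M)*(-8 + (M + M)))³ = M + (2*(2*M)*(-8 + 2*M))³ = M + (4*M*(-8 + 2*M))³ = M + 64*M³*(-8 + 2*M)³)
k(79)*(-488) = (79 + 512*79³*(-4 + 79)³)*(-488) = (79 + 512*493039*75³)*(-488) = (79 + 512*493039*421875)*(-488) = (79 + 106496424000000)*(-488) = 106496424000079*(-488) = -51970254912038552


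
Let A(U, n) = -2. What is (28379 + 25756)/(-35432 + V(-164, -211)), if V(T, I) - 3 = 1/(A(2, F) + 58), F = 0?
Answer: -336840/220447 ≈ -1.5280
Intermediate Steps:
V(T, I) = 169/56 (V(T, I) = 3 + 1/(-2 + 58) = 3 + 1/56 = 169/56)
(28379 + 25756)/(-35432 + V(-164, -211)) = (28379 + 25756)/(-35432 + 169/56) = 54135/(-1984023/56) = 54135*(-56/1984023) = -336840/220447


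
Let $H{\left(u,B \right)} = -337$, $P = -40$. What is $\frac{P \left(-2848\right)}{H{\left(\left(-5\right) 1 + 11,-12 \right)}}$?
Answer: $- \frac{113920}{337} \approx -338.04$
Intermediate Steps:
$\frac{P \left(-2848\right)}{H{\left(\left(-5\right) 1 + 11,-12 \right)}} = \frac{\left(-40\right) \left(-2848\right)}{-337} = 113920 \left(- \frac{1}{337}\right) = - \frac{113920}{337}$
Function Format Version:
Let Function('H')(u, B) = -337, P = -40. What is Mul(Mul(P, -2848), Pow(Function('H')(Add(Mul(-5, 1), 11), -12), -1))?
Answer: Rational(-113920, 337) ≈ -338.04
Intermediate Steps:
Mul(Mul(P, -2848), Pow(Function('H')(Add(Mul(-5, 1), 11), -12), -1)) = Mul(Mul(-40, -2848), Pow(-337, -1)) = Mul(113920, Rational(-1, 337)) = Rational(-113920, 337)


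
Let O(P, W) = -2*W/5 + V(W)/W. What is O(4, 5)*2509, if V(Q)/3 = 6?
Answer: 20072/5 ≈ 4014.4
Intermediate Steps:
V(Q) = 18 (V(Q) = 3*6 = 18)
O(P, W) = 18/W - 2*W/5 (O(P, W) = -2*W/5 + 18/W = 18/W - 2*W/5)
O(4, 5)*2509 = (18/5 - 2/5*5)*2509 = (18*(1/5) - 2)*2509 = (18/5 - 2)*2509 = (8/5)*2509 = 20072/5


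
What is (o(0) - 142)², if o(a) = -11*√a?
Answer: 20164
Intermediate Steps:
(o(0) - 142)² = (-11*√0 - 142)² = (-11*0 - 142)² = (0 - 142)² = (-142)² = 20164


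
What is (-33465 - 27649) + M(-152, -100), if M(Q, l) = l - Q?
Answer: -61062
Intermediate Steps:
(-33465 - 27649) + M(-152, -100) = (-33465 - 27649) + (-100 - 1*(-152)) = -61114 + (-100 + 152) = -61114 + 52 = -61062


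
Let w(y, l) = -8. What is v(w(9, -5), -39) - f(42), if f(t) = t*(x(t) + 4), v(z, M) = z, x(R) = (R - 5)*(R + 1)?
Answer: -66998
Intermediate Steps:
x(R) = (1 + R)*(-5 + R) (x(R) = (-5 + R)*(1 + R) = (1 + R)*(-5 + R))
f(t) = t*(-1 + t² - 4*t) (f(t) = t*((-5 + t² - 4*t) + 4) = t*(-1 + t² - 4*t))
v(w(9, -5), -39) - f(42) = -8 - 42*(-1 + 42² - 4*42) = -8 - 42*(-1 + 1764 - 168) = -8 - 42*1595 = -8 - 1*66990 = -8 - 66990 = -66998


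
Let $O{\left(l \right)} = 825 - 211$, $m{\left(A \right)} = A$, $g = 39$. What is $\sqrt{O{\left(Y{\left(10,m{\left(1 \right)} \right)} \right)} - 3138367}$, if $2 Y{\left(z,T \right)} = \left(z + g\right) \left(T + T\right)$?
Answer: $43 i \sqrt{1697} \approx 1771.4 i$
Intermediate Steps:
$Y{\left(z,T \right)} = T \left(39 + z\right)$ ($Y{\left(z,T \right)} = \frac{\left(z + 39\right) \left(T + T\right)}{2} = \frac{\left(39 + z\right) 2 T}{2} = \frac{2 T \left(39 + z\right)}{2} = T \left(39 + z\right)$)
$O{\left(l \right)} = 614$ ($O{\left(l \right)} = 825 - 211 = 614$)
$\sqrt{O{\left(Y{\left(10,m{\left(1 \right)} \right)} \right)} - 3138367} = \sqrt{614 - 3138367} = \sqrt{-3137753} = 43 i \sqrt{1697}$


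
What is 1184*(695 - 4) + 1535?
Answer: 819679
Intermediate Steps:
1184*(695 - 4) + 1535 = 1184*691 + 1535 = 818144 + 1535 = 819679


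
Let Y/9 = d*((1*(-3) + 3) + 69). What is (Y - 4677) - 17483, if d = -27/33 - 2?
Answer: -263011/11 ≈ -23910.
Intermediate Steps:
d = -31/11 (d = -27*1/33 - 2 = -9/11 - 2 = -31/11 ≈ -2.8182)
Y = -19251/11 (Y = 9*(-31*((1*(-3) + 3) + 69)/11) = 9*(-31*((-3 + 3) + 69)/11) = 9*(-31*(0 + 69)/11) = 9*(-31/11*69) = 9*(-2139/11) = -19251/11 ≈ -1750.1)
(Y - 4677) - 17483 = (-19251/11 - 4677) - 17483 = -70698/11 - 17483 = -263011/11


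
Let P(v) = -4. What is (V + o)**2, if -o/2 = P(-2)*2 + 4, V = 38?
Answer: 2116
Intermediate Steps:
o = 8 (o = -2*(-4*2 + 4) = -2*(-8 + 4) = -2*(-4) = 8)
(V + o)**2 = (38 + 8)**2 = 46**2 = 2116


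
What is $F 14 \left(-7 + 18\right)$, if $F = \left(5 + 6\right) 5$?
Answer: $8470$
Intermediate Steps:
$F = 55$ ($F = 11 \cdot 5 = 55$)
$F 14 \left(-7 + 18\right) = 55 \cdot 14 \left(-7 + 18\right) = 770 \cdot 11 = 8470$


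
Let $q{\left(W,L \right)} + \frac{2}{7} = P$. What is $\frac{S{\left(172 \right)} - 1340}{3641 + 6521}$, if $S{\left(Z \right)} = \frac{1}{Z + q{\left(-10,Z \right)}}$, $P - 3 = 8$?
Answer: $- \frac{1713853}{12997198} \approx -0.13186$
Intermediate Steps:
$P = 11$ ($P = 3 + 8 = 11$)
$q{\left(W,L \right)} = \frac{75}{7}$ ($q{\left(W,L \right)} = - \frac{2}{7} + 11 = \frac{75}{7}$)
$S{\left(Z \right)} = \frac{1}{\frac{75}{7} + Z}$ ($S{\left(Z \right)} = \frac{1}{Z + \frac{75}{7}} = \frac{1}{\frac{75}{7} + Z}$)
$\frac{S{\left(172 \right)} - 1340}{3641 + 6521} = \frac{\frac{7}{75 + 7 \cdot 172} - 1340}{3641 + 6521} = \frac{\frac{7}{75 + 1204} - 1340}{10162} = \left(\frac{7}{1279} - 1340\right) \frac{1}{10162} = \left(- \frac{1713853}{1279}\right) \frac{1}{10162} = - \frac{1713853}{12997198}$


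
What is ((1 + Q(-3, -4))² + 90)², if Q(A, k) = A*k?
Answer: 67081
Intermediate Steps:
((1 + Q(-3, -4))² + 90)² = ((1 - 3*(-4))² + 90)² = ((1 + 12)² + 90)² = (13² + 90)² = (169 + 90)² = 259² = 67081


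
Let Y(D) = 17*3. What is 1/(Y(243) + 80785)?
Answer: 1/80836 ≈ 1.2371e-5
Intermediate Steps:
Y(D) = 51
1/(Y(243) + 80785) = 1/(51 + 80785) = 1/80836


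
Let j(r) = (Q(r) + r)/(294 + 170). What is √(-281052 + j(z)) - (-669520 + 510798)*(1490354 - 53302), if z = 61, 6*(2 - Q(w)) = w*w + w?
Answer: 228091767544 + I*√34036669482/348 ≈ 2.2809e+11 + 530.14*I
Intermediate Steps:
Q(w) = 2 - w/6 - w²/6 (Q(w) = 2 - (w*w + w)/6 = 2 - (w² + w)/6 = 2 - (w + w²)/6 = 2 + (-w/6 - w²/6) = 2 - w/6 - w²/6)
j(r) = 1/232 - r²/2784 + 5*r/2784 (j(r) = ((2 - r/6 - r²/6) + r)/(294 + 170) = (2 - r²/6 + 5*r/6)/464 = (2 - r²/6 + 5*r/6)*(1/464) = 1/232 - r²/2784 + 5*r/2784)
√(-281052 + j(z)) - (-669520 + 510798)*(1490354 - 53302) = √(-281052 + (1/232 - 1/2784*61² + (5/2784)*61)) - (-669520 + 510798)*(1490354 - 53302) = √(-281052 + (1/232 - 1/2784*3721 + 305/2784)) - (-158722)*1437052 = √(-281052 + (1/232 - 3721/2784 + 305/2784)) - 1*(-228091767544) = √(-281052 - 851/696) + 228091767544 = √(-195613043/696) + 228091767544 = I*√34036669482/348 + 228091767544 = 228091767544 + I*√34036669482/348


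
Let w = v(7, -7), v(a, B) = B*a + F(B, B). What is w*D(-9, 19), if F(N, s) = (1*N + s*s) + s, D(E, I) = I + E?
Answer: -140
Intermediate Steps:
D(E, I) = E + I
F(N, s) = N + s + s² (F(N, s) = (N + s²) + s = N + s + s²)
v(a, B) = B² + 2*B + B*a (v(a, B) = B*a + (B + B + B²) = B*a + (B² + 2*B) = B² + 2*B + B*a)
w = -14 (w = -7*(2 - 7 + 7) = -7*2 = -14)
w*D(-9, 19) = -14*(-9 + 19) = -14*10 = -140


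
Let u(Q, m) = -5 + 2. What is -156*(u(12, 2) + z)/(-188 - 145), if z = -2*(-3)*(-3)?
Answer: -364/37 ≈ -9.8378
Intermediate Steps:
u(Q, m) = -3
z = -18 (z = 6*(-3) = -18)
-156*(u(12, 2) + z)/(-188 - 145) = -156*(-3 - 18)/(-188 - 145) = -(-3276)/(-333) = -(-3276)*(-1)/333 = -156*7/111 = -364/37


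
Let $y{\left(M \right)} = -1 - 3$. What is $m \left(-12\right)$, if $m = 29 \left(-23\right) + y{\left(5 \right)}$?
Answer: $8052$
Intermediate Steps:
$y{\left(M \right)} = -4$ ($y{\left(M \right)} = -1 - 3 = -4$)
$m = -671$ ($m = 29 \left(-23\right) - 4 = -667 - 4 = -671$)
$m \left(-12\right) = \left(-671\right) \left(-12\right) = 8052$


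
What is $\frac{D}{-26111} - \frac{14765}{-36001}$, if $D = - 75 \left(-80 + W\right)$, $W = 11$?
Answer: $\frac{199223740}{940022111} \approx 0.21194$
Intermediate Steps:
$D = 5175$ ($D = - 75 \left(-80 + 11\right) = \left(-75\right) \left(-69\right) = 5175$)
$\frac{D}{-26111} - \frac{14765}{-36001} = \frac{5175}{-26111} - \frac{14765}{-36001} = 5175 \left(- \frac{1}{26111}\right) - - \frac{14765}{36001} = - \frac{5175}{26111} + \frac{14765}{36001} = \frac{199223740}{940022111}$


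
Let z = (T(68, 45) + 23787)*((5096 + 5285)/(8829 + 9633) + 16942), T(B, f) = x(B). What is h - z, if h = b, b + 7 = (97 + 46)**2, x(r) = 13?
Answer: -218944409494/543 ≈ -4.0321e+8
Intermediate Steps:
b = 20442 (b = -7 + (97 + 46)**2 = -7 + 143**2 = -7 + 20449 = 20442)
T(B, f) = 13
z = 218955509500/543 (z = (13 + 23787)*((5096 + 5285)/(8829 + 9633) + 16942) = 23800*(10381/18462 + 16942) = 23800*(312793585/18462) = 218955509500/543 ≈ 4.0323e+8)
h = 20442
h - z = 20442 - 1*218955509500/543 = 20442 - 218955509500/543 = -218944409494/543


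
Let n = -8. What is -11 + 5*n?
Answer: -51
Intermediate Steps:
-11 + 5*n = -11 + 5*(-8) = -11 - 40 = -51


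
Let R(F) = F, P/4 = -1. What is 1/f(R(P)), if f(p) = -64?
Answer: -1/64 ≈ -0.015625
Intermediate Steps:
P = -4 (P = 4*(-1) = -4)
1/f(R(P)) = 1/(-64) = -1/64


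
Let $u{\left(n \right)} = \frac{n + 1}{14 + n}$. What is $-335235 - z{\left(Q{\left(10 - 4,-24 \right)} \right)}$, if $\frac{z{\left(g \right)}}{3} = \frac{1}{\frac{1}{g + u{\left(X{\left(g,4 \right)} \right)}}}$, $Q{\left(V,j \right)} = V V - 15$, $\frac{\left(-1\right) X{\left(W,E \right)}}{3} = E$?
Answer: $- \frac{670563}{2} \approx -3.3528 \cdot 10^{5}$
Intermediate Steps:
$X{\left(W,E \right)} = - 3 E$
$Q{\left(V,j \right)} = -15 + V^{2}$ ($Q{\left(V,j \right)} = V^{2} - 15 = -15 + V^{2}$)
$u{\left(n \right)} = \frac{1 + n}{14 + n}$
$z{\left(g \right)} = - \frac{33}{2} + 3 g$ ($z{\left(g \right)} = \frac{3}{\frac{1}{g + \frac{1 - 12}{14 - 12}}} = \frac{3}{\frac{1}{g + \frac{1}{2} \left(-11\right)}} = \frac{3}{\frac{1}{g - \frac{11}{2}}} = \frac{3}{\frac{1}{- \frac{11}{2} + g}} = 3 \left(- \frac{11}{2} + g\right) = - \frac{33}{2} + 3 g$)
$-335235 - z{\left(Q{\left(10 - 4,-24 \right)} \right)} = -335235 - \left(- \frac{33}{2} + 3 \left(-15 + \left(10 - 4\right)^{2}\right)\right) = -335235 - \left(- \frac{33}{2} + 3 \left(-15 + 6^{2}\right)\right) = -335235 - \left(- \frac{33}{2} + 3 \left(-15 + 36\right)\right) = -335235 - \left(- \frac{33}{2} + 3 \cdot 21\right) = -335235 - \left(- \frac{33}{2} + 63\right) = -335235 - \frac{93}{2} = - \frac{670563}{2}$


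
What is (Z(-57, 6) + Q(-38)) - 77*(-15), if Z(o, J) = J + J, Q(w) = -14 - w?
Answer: 1191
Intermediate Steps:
Z(o, J) = 2*J
(Z(-57, 6) + Q(-38)) - 77*(-15) = (2*6 + (-14 - 1*(-38))) - 77*(-15) = (12 + (-14 + 38)) + 1155 = (12 + 24) + 1155 = 36 + 1155 = 1191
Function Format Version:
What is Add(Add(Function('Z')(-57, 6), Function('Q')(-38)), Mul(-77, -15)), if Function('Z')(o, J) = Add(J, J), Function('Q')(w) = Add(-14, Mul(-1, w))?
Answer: 1191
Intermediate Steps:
Function('Z')(o, J) = Mul(2, J)
Add(Add(Function('Z')(-57, 6), Function('Q')(-38)), Mul(-77, -15)) = Add(Add(Mul(2, 6), Add(-14, Mul(-1, -38))), Mul(-77, -15)) = Add(Add(12, Add(-14, 38)), 1155) = Add(Add(12, 24), 1155) = Add(36, 1155) = 1191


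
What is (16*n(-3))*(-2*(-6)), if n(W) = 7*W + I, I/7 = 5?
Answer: 2688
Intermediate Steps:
I = 35 (I = 7*5 = 35)
n(W) = 35 + 7*W (n(W) = 7*W + 35 = 35 + 7*W)
(16*n(-3))*(-2*(-6)) = (16*(35 + 7*(-3)))*(-2*(-6)) = (16*(35 - 21))*12 = (16*14)*12 = 224*12 = 2688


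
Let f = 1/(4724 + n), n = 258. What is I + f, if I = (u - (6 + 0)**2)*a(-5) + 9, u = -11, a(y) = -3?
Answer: 747301/4982 ≈ 150.00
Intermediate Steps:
I = 150 (I = (-11 - (6 + 0)**2)*(-3) + 9 = (-11 - 1*6**2)*(-3) + 9 = (-11 - 1*36)*(-3) + 9 = (-11 - 36)*(-3) + 9 = -47*(-3) + 9 = 141 + 9 = 150)
f = 1/4982 (f = 1/(4724 + 258) = 1/4982 ≈ 0.00020072)
I + f = 150 + 1/4982 = 747301/4982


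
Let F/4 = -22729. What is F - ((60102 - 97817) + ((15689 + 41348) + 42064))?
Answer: -152302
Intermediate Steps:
F = -90916 (F = 4*(-22729) = -90916)
F - ((60102 - 97817) + ((15689 + 41348) + 42064)) = -90916 - ((60102 - 97817) + ((15689 + 41348) + 42064)) = -90916 - (-37715 + (57037 + 42064)) = -90916 - (-37715 + 99101) = -90916 - 1*61386 = -90916 - 61386 = -152302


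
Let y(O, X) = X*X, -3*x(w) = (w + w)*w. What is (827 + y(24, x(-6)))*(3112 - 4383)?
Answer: -1783213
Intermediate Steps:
x(w) = -2*w²/3 (x(w) = -(w + w)*w/3 = -2*w*w/3 = -2*w²/3)
y(O, X) = X²
(827 + y(24, x(-6)))*(3112 - 4383) = (827 + (-⅔*(-6)²)²)*(3112 - 4383) = (827 + (-⅔*36)²)*(-1271) = (827 + (-24)²)*(-1271) = (827 + 576)*(-1271) = 1403*(-1271) = -1783213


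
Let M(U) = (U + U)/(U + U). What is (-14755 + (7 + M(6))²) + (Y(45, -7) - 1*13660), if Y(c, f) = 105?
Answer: -28246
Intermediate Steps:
M(U) = 1 (M(U) = (2*U)/((2*U)) = (2*U)*(1/(2*U)) = 1)
(-14755 + (7 + M(6))²) + (Y(45, -7) - 1*13660) = (-14755 + (7 + 1)²) + (105 - 1*13660) = (-14755 + 8²) + (105 - 13660) = (-14755 + 64) - 13555 = -14691 - 13555 = -28246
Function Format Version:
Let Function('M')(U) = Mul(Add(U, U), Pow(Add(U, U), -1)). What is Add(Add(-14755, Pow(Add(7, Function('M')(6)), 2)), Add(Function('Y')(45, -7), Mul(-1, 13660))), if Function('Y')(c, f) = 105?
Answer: -28246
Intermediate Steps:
Function('M')(U) = 1 (Function('M')(U) = Mul(Mul(2, U), Pow(Mul(2, U), -1)) = Mul(Mul(2, U), Mul(Rational(1, 2), Pow(U, -1))) = 1)
Add(Add(-14755, Pow(Add(7, Function('M')(6)), 2)), Add(Function('Y')(45, -7), Mul(-1, 13660))) = Add(Add(-14755, Pow(Add(7, 1), 2)), Add(105, Mul(-1, 13660))) = Add(Add(-14755, Pow(8, 2)), Add(105, -13660)) = Add(Add(-14755, 64), -13555) = Add(-14691, -13555) = -28246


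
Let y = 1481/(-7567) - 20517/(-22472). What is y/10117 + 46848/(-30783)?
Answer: -26863758696644001/17652527541940088 ≈ -1.5218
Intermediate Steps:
y = 121971107/170045624 (y = 1481*(-1/7567) - 20517*(-1/22472) = -1481/7567 + 20517/22472 = 121971107/170045624 ≈ 0.71728)
y/10117 + 46848/(-30783) = (121971107/170045624)/10117 + 46848/(-30783) = (121971107/170045624)*(1/10117) + 46848*(-1/30783) = 121971107/1720351578008 - 15616/10261 = -26863758696644001/17652527541940088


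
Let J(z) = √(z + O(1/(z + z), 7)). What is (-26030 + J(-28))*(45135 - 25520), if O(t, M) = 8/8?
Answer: -510578450 + 58845*I*√3 ≈ -5.1058e+8 + 1.0192e+5*I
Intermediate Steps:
O(t, M) = 1 (O(t, M) = 8*(⅛) = 1)
J(z) = √(1 + z) (J(z) = √(z + 1) = √(1 + z))
(-26030 + J(-28))*(45135 - 25520) = (-26030 + √(1 - 28))*(45135 - 25520) = (-26030 + √(-27))*19615 = (-26030 + 3*I*√3)*19615 = -510578450 + 58845*I*√3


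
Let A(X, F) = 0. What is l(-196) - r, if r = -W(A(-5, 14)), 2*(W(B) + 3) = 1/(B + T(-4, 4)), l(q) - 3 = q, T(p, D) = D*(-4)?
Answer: -6273/32 ≈ -196.03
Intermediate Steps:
T(p, D) = -4*D
l(q) = 3 + q
W(B) = -3 + 1/(2*(-16 + B)) (W(B) = -3 + 1/(2*(B - 4*4)) = -3 + 1/(2*(B - 16)) = -3 + 1/(2*(-16 + B)))
r = 97/32 (r = -(97 - 6*0)/(2*(-16 + 0)) = -(97 + 0)/(2*(-16)) = -(-1)*97/(2*16) = -1*(-97/32) = 97/32 ≈ 3.0313)
l(-196) - r = (3 - 196) - 1*97/32 = -193 - 97/32 = -6273/32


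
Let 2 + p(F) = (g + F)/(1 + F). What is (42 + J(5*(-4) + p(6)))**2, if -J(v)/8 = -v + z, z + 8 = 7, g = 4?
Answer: 643204/49 ≈ 13127.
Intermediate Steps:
z = -1 (z = -8 + 7 = -1)
p(F) = -2 + (4 + F)/(1 + F)
J(v) = 8 + 8*v (J(v) = -8*(-v - 1) = -8*(-1 - v) = 8 + 8*v)
(42 + J(5*(-4) + p(6)))**2 = (42 + (8 + 8*(5*(-4) + (2 - 1*6)/(1 + 6))))**2 = (42 + (8 + 8*(-20 + (2 - 6)/7)))**2 = (42 + (8 + 8*(-20 + (1/7)*(-4))))**2 = (42 + (8 + 8*(-20 - 4/7)))**2 = (42 + (8 + 8*(-144/7)))**2 = (42 + (8 - 1152/7))**2 = (42 - 1096/7)**2 = (-802/7)**2 = 643204/49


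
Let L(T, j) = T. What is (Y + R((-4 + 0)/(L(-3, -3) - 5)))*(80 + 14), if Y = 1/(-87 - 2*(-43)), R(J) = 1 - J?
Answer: -47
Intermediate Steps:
Y = -1 (Y = 1/(-87 + 86) = 1/(-1) = -1)
(Y + R((-4 + 0)/(L(-3, -3) - 5)))*(80 + 14) = (-1 + (1 - (-4 + 0)/(-3 - 5)))*(80 + 14) = (-1 + (1 - (-4)/(-8)))*94 = (-1 + (1 - (-4)*(-1)/8))*94 = (-1 + (1 - 1*½))*94 = (-1 + (1 - ½))*94 = (-1 + ½)*94 = -½*94 = -47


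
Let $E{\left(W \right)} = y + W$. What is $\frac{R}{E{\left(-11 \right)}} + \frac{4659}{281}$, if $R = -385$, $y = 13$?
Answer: $- \frac{98867}{562} \approx -175.92$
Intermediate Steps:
$E{\left(W \right)} = 13 + W$
$\frac{R}{E{\left(-11 \right)}} + \frac{4659}{281} = - \frac{385}{13 - 11} + \frac{4659}{281} = - \frac{385}{2} + 4659 \cdot \frac{1}{281} = \left(-385\right) \frac{1}{2} + \frac{4659}{281} = - \frac{385}{2} + \frac{4659}{281} = - \frac{98867}{562}$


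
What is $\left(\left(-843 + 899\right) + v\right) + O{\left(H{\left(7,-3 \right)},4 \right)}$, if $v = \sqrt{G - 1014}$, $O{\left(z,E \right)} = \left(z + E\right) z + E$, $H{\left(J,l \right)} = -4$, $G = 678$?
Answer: $60 + 4 i \sqrt{21} \approx 60.0 + 18.33 i$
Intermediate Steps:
$O{\left(z,E \right)} = E + z \left(E + z\right)$ ($O{\left(z,E \right)} = \left(E + z\right) z + E = z \left(E + z\right) + E = E + z \left(E + z\right)$)
$v = 4 i \sqrt{21}$ ($v = \sqrt{678 - 1014} = \sqrt{-336} = 4 i \sqrt{21} \approx 18.33 i$)
$\left(\left(-843 + 899\right) + v\right) + O{\left(H{\left(7,-3 \right)},4 \right)} = \left(\left(-843 + 899\right) + 4 i \sqrt{21}\right) + \left(4 + \left(-4\right)^{2} + 4 \left(-4\right)\right) = \left(56 + 4 i \sqrt{21}\right) + \left(4 + 16 - 16\right) = \left(56 + 4 i \sqrt{21}\right) + 4 = 60 + 4 i \sqrt{21}$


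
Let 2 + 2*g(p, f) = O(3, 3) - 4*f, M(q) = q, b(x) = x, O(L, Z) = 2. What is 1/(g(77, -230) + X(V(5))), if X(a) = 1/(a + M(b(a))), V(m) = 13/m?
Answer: 26/11965 ≈ 0.0021730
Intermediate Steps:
g(p, f) = -2*f (g(p, f) = -1 + (2 - 4*f)/2 = -1 + (1 - 2*f) = -2*f)
X(a) = 1/(2*a) (X(a) = 1/(a + a) = 1/(2*a))
1/(g(77, -230) + X(V(5))) = 1/(-2*(-230) + 1/(2*((13/5)))) = 1/(460 + 1/(2*((13*(⅕))))) = 1/(460 + 1/(2*(13/5))) = 1/(460 + (½)*(5/13)) = 1/(460 + 5/26) = 1/(11965/26) = 26/11965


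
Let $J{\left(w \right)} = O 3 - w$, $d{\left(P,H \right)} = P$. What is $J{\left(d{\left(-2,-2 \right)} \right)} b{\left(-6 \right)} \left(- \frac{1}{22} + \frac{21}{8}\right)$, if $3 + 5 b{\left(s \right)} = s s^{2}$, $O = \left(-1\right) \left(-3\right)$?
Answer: $- \frac{49713}{40} \approx -1242.8$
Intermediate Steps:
$O = 3$
$b{\left(s \right)} = - \frac{3}{5} + \frac{s^{3}}{5}$ ($b{\left(s \right)} = - \frac{3}{5} + \frac{s s^{2}}{5} = - \frac{3}{5} + \frac{s^{3}}{5}$)
$J{\left(w \right)} = 9 - w$ ($J{\left(w \right)} = 3 \cdot 3 - w = 9 - w$)
$J{\left(d{\left(-2,-2 \right)} \right)} b{\left(-6 \right)} \left(- \frac{1}{22} + \frac{21}{8}\right) = \left(9 - -2\right) \left(- \frac{3}{5} + \frac{\left(-6\right)^{3}}{5}\right) \left(- \frac{1}{22} + \frac{21}{8}\right) = \left(9 + 2\right) \left(- \frac{3}{5} + \frac{1}{5} \left(-216\right)\right) \left(\left(-1\right) \frac{1}{22} + 21 \cdot \frac{1}{8}\right) = 11 \left(- \frac{3}{5} - \frac{216}{5}\right) \left(- \frac{1}{22} + \frac{21}{8}\right) = 11 \left(- \frac{219}{5}\right) \frac{227}{88} = \left(- \frac{2409}{5}\right) \frac{227}{88} = - \frac{49713}{40}$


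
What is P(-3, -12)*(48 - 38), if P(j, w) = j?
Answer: -30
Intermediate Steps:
P(-3, -12)*(48 - 38) = -3*(48 - 38) = -3*10 = -30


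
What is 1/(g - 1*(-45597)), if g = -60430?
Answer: -1/14833 ≈ -6.7417e-5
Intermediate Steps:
1/(g - 1*(-45597)) = 1/(-60430 - 1*(-45597)) = 1/(-60430 + 45597) = 1/(-14833) = -1/14833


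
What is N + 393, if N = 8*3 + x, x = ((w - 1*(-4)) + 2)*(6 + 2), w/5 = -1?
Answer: 425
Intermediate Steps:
w = -5 (w = 5*(-1) = -5)
x = 8 (x = ((-5 - 1*(-4)) + 2)*(6 + 2) = ((-5 + 4) + 2)*8 = (-1 + 2)*8 = 1*8 = 8)
N = 32 (N = 8*3 + 8 = 24 + 8 = 32)
N + 393 = 32 + 393 = 425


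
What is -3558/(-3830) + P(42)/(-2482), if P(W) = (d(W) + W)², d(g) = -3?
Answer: 1502763/4753030 ≈ 0.31617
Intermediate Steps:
P(W) = (-3 + W)²
-3558/(-3830) + P(42)/(-2482) = -3558/(-3830) + (-3 + 42)²/(-2482) = -3558*(-1/3830) + 39²*(-1/2482) = 1779/1915 + 1521*(-1/2482) = 1779/1915 - 1521/2482 = 1502763/4753030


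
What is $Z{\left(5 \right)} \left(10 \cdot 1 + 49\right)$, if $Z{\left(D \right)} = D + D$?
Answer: $590$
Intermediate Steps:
$Z{\left(D \right)} = 2 D$
$Z{\left(5 \right)} \left(10 \cdot 1 + 49\right) = 2 \cdot 5 \left(10 \cdot 1 + 49\right) = 10 \left(10 + 49\right) = 10 \cdot 59 = 590$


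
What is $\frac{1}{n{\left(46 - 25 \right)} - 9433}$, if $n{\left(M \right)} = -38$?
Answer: $- \frac{1}{9471} \approx -0.00010559$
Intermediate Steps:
$\frac{1}{n{\left(46 - 25 \right)} - 9433} = \frac{1}{-38 - 9433} = \frac{1}{-9471} = - \frac{1}{9471}$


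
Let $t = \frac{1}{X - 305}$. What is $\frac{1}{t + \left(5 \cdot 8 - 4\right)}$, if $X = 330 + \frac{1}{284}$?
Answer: $\frac{7101}{255920} \approx 0.027747$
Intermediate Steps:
$X = \frac{93721}{284}$ ($X = 330 + \frac{1}{284} = \frac{93721}{284} \approx 330.0$)
$t = \frac{284}{7101}$ ($t = \frac{1}{\frac{93721}{284} - 305} = \frac{1}{\frac{7101}{284}} = \frac{284}{7101} \approx 0.039994$)
$\frac{1}{t + \left(5 \cdot 8 - 4\right)} = \frac{1}{\frac{284}{7101} + \left(5 \cdot 8 - 4\right)} = \frac{1}{\frac{284}{7101} + \left(40 - 4\right)} = \frac{1}{\frac{284}{7101} + 36} = \frac{1}{\frac{255920}{7101}} = \frac{7101}{255920}$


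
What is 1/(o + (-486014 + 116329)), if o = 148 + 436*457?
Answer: -1/170285 ≈ -5.8725e-6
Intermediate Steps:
o = 199400 (o = 148 + 199252 = 199400)
1/(o + (-486014 + 116329)) = 1/(199400 + (-486014 + 116329)) = 1/(199400 - 369685) = 1/(-170285) = -1/170285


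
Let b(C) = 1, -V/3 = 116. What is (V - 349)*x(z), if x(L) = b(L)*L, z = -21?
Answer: 14637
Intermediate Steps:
V = -348 (V = -3*116 = -348)
x(L) = L (x(L) = 1*L = L)
(V - 349)*x(z) = (-348 - 349)*(-21) = -697*(-21) = 14637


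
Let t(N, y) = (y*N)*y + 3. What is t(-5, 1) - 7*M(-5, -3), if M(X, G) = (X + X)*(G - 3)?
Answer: -422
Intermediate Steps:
t(N, y) = 3 + N*y² (t(N, y) = (N*y)*y + 3 = N*y² + 3 = 3 + N*y²)
M(X, G) = 2*X*(-3 + G) (M(X, G) = (2*X)*(-3 + G) = 2*X*(-3 + G))
t(-5, 1) - 7*M(-5, -3) = (3 - 5*1²) - 14*(-5)*(-3 - 3) = (3 - 5*1) - 14*(-5)*(-6) = (3 - 5) - 7*60 = -2 - 420 = -422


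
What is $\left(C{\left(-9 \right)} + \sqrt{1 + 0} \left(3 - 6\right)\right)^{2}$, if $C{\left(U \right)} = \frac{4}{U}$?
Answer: $\frac{961}{81} \approx 11.864$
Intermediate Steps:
$\left(C{\left(-9 \right)} + \sqrt{1 + 0} \left(3 - 6\right)\right)^{2} = \left(\frac{4}{-9} + \sqrt{1 + 0} \left(3 - 6\right)\right)^{2} = \left(4 \left(- \frac{1}{9}\right) + \sqrt{1} \left(-3\right)\right)^{2} = \left(- \frac{4}{9} + 1 \left(-3\right)\right)^{2} = \left(- \frac{4}{9} - 3\right)^{2} = \left(- \frac{31}{9}\right)^{2} = \frac{961}{81}$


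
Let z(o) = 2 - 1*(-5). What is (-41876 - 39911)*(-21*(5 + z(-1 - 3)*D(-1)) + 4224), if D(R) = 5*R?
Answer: -396994098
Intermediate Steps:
z(o) = 7 (z(o) = 2 + 5 = 7)
(-41876 - 39911)*(-21*(5 + z(-1 - 3)*D(-1)) + 4224) = (-41876 - 39911)*(-21*(5 + 7*(5*(-1))) + 4224) = -81787*(-21*(5 + 7*(-5)) + 4224) = -81787*(-21*(5 - 35) + 4224) = -81787*(-21*(-30) + 4224) = -81787*(630 + 4224) = -81787*4854 = -396994098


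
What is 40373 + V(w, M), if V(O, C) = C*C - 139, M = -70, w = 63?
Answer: 45134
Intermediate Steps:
V(O, C) = -139 + C² (V(O, C) = C² - 139 = -139 + C²)
40373 + V(w, M) = 40373 + (-139 + (-70)²) = 40373 + (-139 + 4900) = 40373 + 4761 = 45134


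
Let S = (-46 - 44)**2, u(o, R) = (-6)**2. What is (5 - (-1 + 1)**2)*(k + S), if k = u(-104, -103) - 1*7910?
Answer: 1130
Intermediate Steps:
u(o, R) = 36
S = 8100 (S = (-90)**2 = 8100)
k = -7874 (k = 36 - 1*7910 = 36 - 7910 = -7874)
(5 - (-1 + 1)**2)*(k + S) = (5 - (-1 + 1)**2)*(-7874 + 8100) = (5 - 1*0**2)*226 = (5 - 1*0)*226 = (5 + 0)*226 = 5*226 = 1130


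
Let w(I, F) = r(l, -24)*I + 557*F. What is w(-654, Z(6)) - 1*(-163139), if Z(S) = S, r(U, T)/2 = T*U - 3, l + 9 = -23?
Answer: -834139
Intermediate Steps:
l = -32 (l = -9 - 23 = -32)
r(U, T) = -6 + 2*T*U (r(U, T) = 2*(T*U - 3) = 2*(-3 + T*U) = -6 + 2*T*U)
w(I, F) = 557*F + 1530*I (w(I, F) = (-6 + 2*(-24)*(-32))*I + 557*F = (-6 + 1536)*I + 557*F = 1530*I + 557*F = 557*F + 1530*I)
w(-654, Z(6)) - 1*(-163139) = (557*6 + 1530*(-654)) - 1*(-163139) = (3342 - 1000620) + 163139 = -997278 + 163139 = -834139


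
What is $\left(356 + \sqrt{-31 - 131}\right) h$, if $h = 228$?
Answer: $81168 + 2052 i \sqrt{2} \approx 81168.0 + 2902.0 i$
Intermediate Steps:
$\left(356 + \sqrt{-31 - 131}\right) h = \left(356 + \sqrt{-31 - 131}\right) 228 = \left(356 + \sqrt{-162}\right) 228 = \left(356 + 9 i \sqrt{2}\right) 228 = 81168 + 2052 i \sqrt{2}$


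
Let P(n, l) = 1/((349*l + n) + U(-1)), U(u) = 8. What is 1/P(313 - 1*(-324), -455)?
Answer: -158150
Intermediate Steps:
P(n, l) = 1/(8 + n + 349*l) (P(n, l) = 1/((349*l + n) + 8) = 1/((n + 349*l) + 8) = 1/(8 + n + 349*l))
1/P(313 - 1*(-324), -455) = 1/(1/(8 + (313 - 1*(-324)) + 349*(-455))) = 1/(1/(8 + (313 + 324) - 158795)) = 1/(1/(8 + 637 - 158795)) = 1/(1/(-158150)) = 1/(-1/158150) = -158150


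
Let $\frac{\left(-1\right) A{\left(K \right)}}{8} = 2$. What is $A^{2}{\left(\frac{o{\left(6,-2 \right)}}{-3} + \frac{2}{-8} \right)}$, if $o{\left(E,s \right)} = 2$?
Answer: $256$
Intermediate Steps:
$A{\left(K \right)} = -16$ ($A{\left(K \right)} = \left(-8\right) 2 = -16$)
$A^{2}{\left(\frac{o{\left(6,-2 \right)}}{-3} + \frac{2}{-8} \right)} = \left(-16\right)^{2} = 256$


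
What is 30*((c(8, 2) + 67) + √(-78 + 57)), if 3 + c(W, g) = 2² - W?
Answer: 1800 + 30*I*√21 ≈ 1800.0 + 137.48*I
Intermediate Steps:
c(W, g) = 1 - W (c(W, g) = -3 + (2² - W) = -3 + (4 - W) = 1 - W)
30*((c(8, 2) + 67) + √(-78 + 57)) = 30*(((1 - 1*8) + 67) + √(-78 + 57)) = 30*(((1 - 8) + 67) + √(-21)) = 30*((-7 + 67) + I*√21) = 30*(60 + I*√21) = 1800 + 30*I*√21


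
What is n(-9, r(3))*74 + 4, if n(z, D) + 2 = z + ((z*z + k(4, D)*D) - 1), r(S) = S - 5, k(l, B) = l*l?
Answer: 2742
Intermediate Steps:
k(l, B) = l²
r(S) = -5 + S
n(z, D) = -3 + z + z² + 16*D (n(z, D) = -2 + (z + ((z*z + 4²*D) - 1)) = -2 + (z + ((z² + 16*D) - 1)) = -2 + (z + (-1 + z² + 16*D)) = -2 + (-1 + z + z² + 16*D) = -3 + z + z² + 16*D)
n(-9, r(3))*74 + 4 = (-3 - 9 + (-9)² + 16*(-5 + 3))*74 + 4 = (-3 - 9 + 81 + 16*(-2))*74 + 4 = (-3 - 9 + 81 - 32)*74 + 4 = 37*74 + 4 = 2738 + 4 = 2742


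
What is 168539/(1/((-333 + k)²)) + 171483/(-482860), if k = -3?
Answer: 9187560196728357/482860 ≈ 1.9027e+10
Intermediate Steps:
168539/(1/((-333 + k)²)) + 171483/(-482860) = 168539/(1/((-333 - 3)²)) + 171483/(-482860) = 168539/(1/((-336)²)) + 171483*(-1/482860) = 168539/(1/112896) - 171483/482860 = 168539*112896 - 171483/482860 = 19027378944 - 171483/482860 = 9187560196728357/482860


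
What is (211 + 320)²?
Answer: 281961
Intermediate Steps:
(211 + 320)² = 531² = 281961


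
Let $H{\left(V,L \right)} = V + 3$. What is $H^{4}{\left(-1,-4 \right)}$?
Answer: $16$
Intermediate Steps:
$H{\left(V,L \right)} = 3 + V$
$H^{4}{\left(-1,-4 \right)} = \left(3 - 1\right)^{4} = 2^{4} = 16$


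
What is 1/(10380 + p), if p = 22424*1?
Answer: 1/32804 ≈ 3.0484e-5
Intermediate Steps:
p = 22424
1/(10380 + p) = 1/(10380 + 22424) = 1/32804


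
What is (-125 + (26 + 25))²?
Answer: 5476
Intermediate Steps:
(-125 + (26 + 25))² = (-125 + 51)² = (-74)² = 5476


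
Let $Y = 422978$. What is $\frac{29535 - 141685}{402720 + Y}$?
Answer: $- \frac{56075}{412849} \approx -0.13582$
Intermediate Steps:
$\frac{29535 - 141685}{402720 + Y} = \frac{29535 - 141685}{402720 + 422978} = - \frac{112150}{825698} = \left(-112150\right) \frac{1}{825698} = - \frac{56075}{412849}$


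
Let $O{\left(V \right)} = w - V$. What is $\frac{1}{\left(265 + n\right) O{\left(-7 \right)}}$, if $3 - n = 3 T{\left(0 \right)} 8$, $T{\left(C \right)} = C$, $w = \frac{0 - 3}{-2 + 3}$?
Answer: $\frac{1}{1072} \approx 0.00093284$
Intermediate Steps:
$w = -3$ ($w = - \frac{3}{1} = \left(-3\right) 1 = -3$)
$n = 3$ ($n = 3 - 3 \cdot 0 \cdot 8 = 3 - 0 \cdot 8 = 3 - 0 = 3 + 0 = 3$)
$O{\left(V \right)} = -3 - V$
$\frac{1}{\left(265 + n\right) O{\left(-7 \right)}} = \frac{1}{\left(265 + 3\right) \left(-3 - -7\right)} = \frac{1}{268 \left(-3 + 7\right)} = \frac{1}{268 \cdot 4} = \frac{1}{268} \cdot \frac{1}{4} = \frac{1}{1072}$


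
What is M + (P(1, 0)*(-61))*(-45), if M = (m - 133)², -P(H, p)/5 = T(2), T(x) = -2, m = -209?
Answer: 144414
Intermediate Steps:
P(H, p) = 10 (P(H, p) = -5*(-2) = 10)
M = 116964 (M = (-209 - 133)² = (-342)² = 116964)
M + (P(1, 0)*(-61))*(-45) = 116964 + (10*(-61))*(-45) = 116964 - 610*(-45) = 116964 + 27450 = 144414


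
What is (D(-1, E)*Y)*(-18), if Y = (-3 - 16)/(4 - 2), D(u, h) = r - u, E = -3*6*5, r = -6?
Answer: -855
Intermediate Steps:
E = -90 (E = -18*5 = -90)
D(u, h) = -6 - u
Y = -19/2 ≈ -9.5000
(D(-1, E)*Y)*(-18) = ((-6 - 1*(-1))*(-19/2))*(-18) = ((-6 + 1)*(-19/2))*(-18) = -5*(-19/2)*(-18) = (95/2)*(-18) = -855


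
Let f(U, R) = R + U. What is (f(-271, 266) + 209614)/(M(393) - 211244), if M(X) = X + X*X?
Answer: -209609/56402 ≈ -3.7163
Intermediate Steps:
M(X) = X + X²
(f(-271, 266) + 209614)/(M(393) - 211244) = ((266 - 271) + 209614)/(393*(1 + 393) - 211244) = (-5 + 209614)/(393*394 - 211244) = 209609/(154842 - 211244) = 209609/(-56402) = 209609*(-1/56402) = -209609/56402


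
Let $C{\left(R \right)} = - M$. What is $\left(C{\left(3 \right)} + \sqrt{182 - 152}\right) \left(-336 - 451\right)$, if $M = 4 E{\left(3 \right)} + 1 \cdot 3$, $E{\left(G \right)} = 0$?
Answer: $2361 - 787 \sqrt{30} \approx -1949.6$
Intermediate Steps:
$M = 3$ ($M = 4 \cdot 0 + 1 \cdot 3 = 0 + 3 = 3$)
$C{\left(R \right)} = -3$ ($C{\left(R \right)} = \left(-1\right) 3 = -3$)
$\left(C{\left(3 \right)} + \sqrt{182 - 152}\right) \left(-336 - 451\right) = \left(-3 + \sqrt{182 - 152}\right) \left(-336 - 451\right) = \left(-3 + \sqrt{30}\right) \left(-787\right) = 2361 - 787 \sqrt{30}$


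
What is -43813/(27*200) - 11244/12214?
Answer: -297924791/32977800 ≈ -9.0341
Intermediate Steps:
-43813/(27*200) - 11244/12214 = -43813/5400 - 11244*1/12214 = -43813*1/5400 - 5622/6107 = -43813/5400 - 5622/6107 = -297924791/32977800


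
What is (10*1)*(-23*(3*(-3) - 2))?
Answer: 2530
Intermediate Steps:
(10*1)*(-23*(3*(-3) - 2)) = 10*(-23*(-9 - 2)) = 10*(-23*(-11)) = 10*253 = 2530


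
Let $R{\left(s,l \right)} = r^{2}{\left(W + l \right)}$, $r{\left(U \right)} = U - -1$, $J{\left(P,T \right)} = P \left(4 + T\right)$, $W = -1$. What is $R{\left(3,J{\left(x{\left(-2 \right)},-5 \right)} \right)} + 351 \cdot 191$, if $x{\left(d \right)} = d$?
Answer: $67045$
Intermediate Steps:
$r{\left(U \right)} = 1 + U$ ($r{\left(U \right)} = U + 1 = 1 + U$)
$R{\left(s,l \right)} = l^{2}$ ($R{\left(s,l \right)} = \left(1 + \left(-1 + l\right)\right)^{2} = l^{2}$)
$R{\left(3,J{\left(x{\left(-2 \right)},-5 \right)} \right)} + 351 \cdot 191 = \left(- 2 \left(4 - 5\right)\right)^{2} + 351 \cdot 191 = \left(\left(-2\right) \left(-1\right)\right)^{2} + 67041 = 2^{2} + 67041 = 4 + 67041 = 67045$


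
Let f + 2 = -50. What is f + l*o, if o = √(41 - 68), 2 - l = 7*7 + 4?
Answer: -52 - 153*I*√3 ≈ -52.0 - 265.0*I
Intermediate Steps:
f = -52 (f = -2 - 50 = -52)
l = -51 (l = 2 - (7*7 + 4) = 2 - (49 + 4) = 2 - 1*53 = 2 - 53 = -51)
o = 3*I*√3 (o = √(-27) = 3*I*√3 ≈ 5.1962*I)
f + l*o = -52 - 153*I*√3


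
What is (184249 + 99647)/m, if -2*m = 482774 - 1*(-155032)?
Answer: -94632/106301 ≈ -0.89023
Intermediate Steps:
m = -318903 (m = -(482774 - 1*(-155032))/2 = -(482774 + 155032)/2 = -½*637806 = -318903)
(184249 + 99647)/m = (184249 + 99647)/(-318903) = 283896*(-1/318903) = -94632/106301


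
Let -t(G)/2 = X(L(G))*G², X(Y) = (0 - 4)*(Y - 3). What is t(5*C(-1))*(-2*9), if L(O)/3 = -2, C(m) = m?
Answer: 32400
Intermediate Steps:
L(O) = -6 (L(O) = 3*(-2) = -6)
X(Y) = 12 - 4*Y (X(Y) = -4*(-3 + Y) = 12 - 4*Y)
t(G) = -72*G² (t(G) = -2*(12 - 4*(-6))*G² = -2*(12 + 24)*G² = -72*G²)
t(5*C(-1))*(-2*9) = (-72*(5*(-1))²)*(-2*9) = -72*(-5)²*(-18) = -72*25*(-18) = -1800*(-18) = 32400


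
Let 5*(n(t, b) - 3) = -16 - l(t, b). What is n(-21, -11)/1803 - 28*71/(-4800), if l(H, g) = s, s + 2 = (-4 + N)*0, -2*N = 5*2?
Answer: 298777/721200 ≈ 0.41428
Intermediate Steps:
N = -5 (N = -5*2/2 = -1/2*10 = -5)
s = -2 (s = -2 + (-4 - 5)*0 = -2 - 9*0 = -2 + 0 = -2)
l(H, g) = -2
n(t, b) = 1/5 (n(t, b) = 3 + (-16 - 1*(-2))/5 = 3 + (-16 + 2)/5 = 3 + (1/5)*(-14) = 3 - 14/5 = 1/5)
n(-21, -11)/1803 - 28*71/(-4800) = (1/5)/1803 - 28*71/(-4800) = (1/5)*(1/1803) - 1988*(-1/4800) = 1/9015 + 497/1200 = 298777/721200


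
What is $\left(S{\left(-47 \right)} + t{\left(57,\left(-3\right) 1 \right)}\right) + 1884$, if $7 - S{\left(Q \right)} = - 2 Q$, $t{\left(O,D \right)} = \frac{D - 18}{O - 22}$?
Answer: $\frac{8982}{5} \approx 1796.4$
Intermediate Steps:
$t{\left(O,D \right)} = \frac{-18 + D}{-22 + O}$
$S{\left(Q \right)} = 7 + 2 Q$ ($S{\left(Q \right)} = 7 - - 2 Q = 7 + 2 Q$)
$\left(S{\left(-47 \right)} + t{\left(57,\left(-3\right) 1 \right)}\right) + 1884 = \left(\left(7 + 2 \left(-47\right)\right) + \frac{-18 - 3}{-22 + 57}\right) + 1884 = \left(\left(7 - 94\right) + \frac{-18 - 3}{35}\right) + 1884 = \left(-87 + \frac{1}{35} \left(-21\right)\right) + 1884 = \left(-87 - \frac{3}{5}\right) + 1884 = - \frac{438}{5} + 1884 = \frac{8982}{5}$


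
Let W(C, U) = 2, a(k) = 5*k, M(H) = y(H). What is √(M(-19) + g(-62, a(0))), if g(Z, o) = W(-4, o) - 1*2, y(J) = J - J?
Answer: 0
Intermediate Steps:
y(J) = 0
M(H) = 0
g(Z, o) = 0 (g(Z, o) = 2 - 1*2 = 2 - 2 = 0)
√(M(-19) + g(-62, a(0))) = √(0 + 0) = √0 = 0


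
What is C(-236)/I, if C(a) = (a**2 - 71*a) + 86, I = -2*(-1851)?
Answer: 36269/1851 ≈ 19.594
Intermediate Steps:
I = 3702
C(a) = 86 + a**2 - 71*a
C(-236)/I = (86 + (-236)**2 - 71*(-236))/3702 = (86 + 55696 + 16756)*(1/3702) = 72538*(1/3702) = 36269/1851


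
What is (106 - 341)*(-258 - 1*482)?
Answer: 173900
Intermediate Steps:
(106 - 341)*(-258 - 1*482) = -235*(-258 - 482) = -235*(-740) = 173900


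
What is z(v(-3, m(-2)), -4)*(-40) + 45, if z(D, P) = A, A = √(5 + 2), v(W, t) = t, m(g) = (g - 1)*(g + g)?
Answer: 45 - 40*√7 ≈ -60.830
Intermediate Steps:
m(g) = 2*g*(-1 + g) (m(g) = (-1 + g)*(2*g) = 2*g*(-1 + g))
A = √7 ≈ 2.6458
z(D, P) = √7
z(v(-3, m(-2)), -4)*(-40) + 45 = √7*(-40) + 45 = -40*√7 + 45 = 45 - 40*√7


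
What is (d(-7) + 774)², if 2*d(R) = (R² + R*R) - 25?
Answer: 2627641/4 ≈ 6.5691e+5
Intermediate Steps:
d(R) = -25/2 + R² (d(R) = ((R² + R*R) - 25)/2 = ((R² + R²) - 25)/2 = (2*R² - 25)/2 = (-25 + 2*R²)/2 = -25/2 + R²)
(d(-7) + 774)² = ((-25/2 + (-7)²) + 774)² = ((-25/2 + 49) + 774)² = (73/2 + 774)² = (1621/2)² = 2627641/4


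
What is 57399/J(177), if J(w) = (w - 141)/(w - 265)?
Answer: -420926/3 ≈ -1.4031e+5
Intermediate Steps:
J(w) = (-141 + w)/(-265 + w)
57399/J(177) = 57399/(((-141 + 177)/(-265 + 177))) = 57399/((36/(-88))) = 57399/((-1/88*36)) = 57399/(-9/22) = 57399*(-22/9) = -420926/3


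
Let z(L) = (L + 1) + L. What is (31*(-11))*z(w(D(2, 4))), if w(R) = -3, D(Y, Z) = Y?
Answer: 1705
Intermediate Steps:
z(L) = 1 + 2*L (z(L) = (1 + L) + L = 1 + 2*L)
(31*(-11))*z(w(D(2, 4))) = (31*(-11))*(1 + 2*(-3)) = -341*(1 - 6) = -341*(-5) = 1705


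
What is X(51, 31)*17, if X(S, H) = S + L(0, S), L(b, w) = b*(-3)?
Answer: 867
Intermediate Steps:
L(b, w) = -3*b
X(S, H) = S (X(S, H) = S - 3*0 = S + 0 = S)
X(51, 31)*17 = 51*17 = 867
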